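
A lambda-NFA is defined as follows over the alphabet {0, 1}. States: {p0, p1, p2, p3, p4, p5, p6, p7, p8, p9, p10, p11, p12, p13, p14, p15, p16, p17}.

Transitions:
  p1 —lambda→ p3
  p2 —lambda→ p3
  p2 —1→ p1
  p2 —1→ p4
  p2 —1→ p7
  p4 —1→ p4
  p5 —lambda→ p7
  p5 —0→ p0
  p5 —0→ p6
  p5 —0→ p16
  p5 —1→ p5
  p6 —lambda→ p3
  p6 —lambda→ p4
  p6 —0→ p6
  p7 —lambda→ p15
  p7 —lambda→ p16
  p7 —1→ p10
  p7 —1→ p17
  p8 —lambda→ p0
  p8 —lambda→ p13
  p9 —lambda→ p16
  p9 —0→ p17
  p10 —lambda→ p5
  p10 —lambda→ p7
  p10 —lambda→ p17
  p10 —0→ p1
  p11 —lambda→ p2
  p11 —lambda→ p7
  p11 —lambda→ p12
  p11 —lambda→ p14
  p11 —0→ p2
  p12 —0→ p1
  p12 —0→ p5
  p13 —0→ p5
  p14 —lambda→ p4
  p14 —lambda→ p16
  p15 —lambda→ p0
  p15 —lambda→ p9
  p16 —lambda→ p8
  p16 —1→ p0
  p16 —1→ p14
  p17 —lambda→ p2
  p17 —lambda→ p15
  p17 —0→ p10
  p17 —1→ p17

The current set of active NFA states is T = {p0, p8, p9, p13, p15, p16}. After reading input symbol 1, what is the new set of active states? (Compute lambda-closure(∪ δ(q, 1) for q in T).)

{p0, p4, p8, p13, p14, p16}

p16 on 1 → {p0, p14}.
No 1-transition from p0, p8, p9, p13, p15.
Union after reading 1: {p0, p14}.
Now take the lambda-closure:
From p14 via lambda: add p4, p16.
From p16 via lambda: add p8.
From p8 via lambda: add p13.
No new states can be added; the closed set is {p0, p4, p8, p13, p14, p16}.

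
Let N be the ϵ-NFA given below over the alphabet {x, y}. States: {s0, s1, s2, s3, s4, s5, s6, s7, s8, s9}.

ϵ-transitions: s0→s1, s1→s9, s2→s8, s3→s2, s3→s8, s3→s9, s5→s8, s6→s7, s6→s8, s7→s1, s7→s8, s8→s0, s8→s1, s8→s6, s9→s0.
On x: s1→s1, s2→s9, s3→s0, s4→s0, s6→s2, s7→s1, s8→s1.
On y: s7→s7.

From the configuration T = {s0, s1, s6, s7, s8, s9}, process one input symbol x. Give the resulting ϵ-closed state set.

{s0, s1, s2, s6, s7, s8, s9}

s1 on x → {s1}.
s6 on x → {s2}.
s7 on x → {s1}.
s8 on x → {s1}.
No x-transition from s0, s9.
Union after reading x: {s1, s2}.
Now take the ϵ-closure:
From s1 via ϵ: add s9.
From s2 via ϵ: add s8.
From s8 via ϵ: add s0, s6.
From s6 via ϵ: add s7.
No new states can be added; the closed set is {s0, s1, s2, s6, s7, s8, s9}.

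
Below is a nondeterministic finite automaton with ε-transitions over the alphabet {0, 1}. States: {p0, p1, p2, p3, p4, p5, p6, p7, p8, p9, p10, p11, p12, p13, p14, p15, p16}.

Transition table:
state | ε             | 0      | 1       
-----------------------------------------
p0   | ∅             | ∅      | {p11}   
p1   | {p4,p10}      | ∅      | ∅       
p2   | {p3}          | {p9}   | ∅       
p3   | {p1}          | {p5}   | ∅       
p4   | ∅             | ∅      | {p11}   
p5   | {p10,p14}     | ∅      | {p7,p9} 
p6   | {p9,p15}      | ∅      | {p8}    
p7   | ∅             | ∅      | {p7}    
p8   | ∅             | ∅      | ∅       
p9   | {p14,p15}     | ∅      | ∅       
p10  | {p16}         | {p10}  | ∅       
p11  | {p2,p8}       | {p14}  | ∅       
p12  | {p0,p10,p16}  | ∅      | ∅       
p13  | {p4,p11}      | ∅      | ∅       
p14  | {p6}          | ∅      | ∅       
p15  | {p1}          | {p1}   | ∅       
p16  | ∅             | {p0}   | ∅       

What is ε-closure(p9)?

{p1, p4, p6, p9, p10, p14, p15, p16}

Start with {p9}.
From p9 via ε: add p14, p15.
From p14 via ε: add p6.
From p15 via ε: add p1.
From p1 via ε: add p4, p10.
From p10 via ε: add p16.
No new states can be added; the closed set is {p1, p4, p6, p9, p10, p14, p15, p16}.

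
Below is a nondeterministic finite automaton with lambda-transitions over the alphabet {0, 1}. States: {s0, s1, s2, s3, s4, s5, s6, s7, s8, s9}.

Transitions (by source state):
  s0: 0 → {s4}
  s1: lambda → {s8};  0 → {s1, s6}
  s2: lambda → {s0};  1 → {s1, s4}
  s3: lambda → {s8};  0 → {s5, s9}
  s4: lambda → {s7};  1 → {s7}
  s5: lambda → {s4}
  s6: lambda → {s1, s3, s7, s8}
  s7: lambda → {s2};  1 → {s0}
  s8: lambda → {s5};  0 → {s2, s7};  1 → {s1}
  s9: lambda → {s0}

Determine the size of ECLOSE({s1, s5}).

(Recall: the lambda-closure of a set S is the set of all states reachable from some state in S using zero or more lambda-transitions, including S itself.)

7

Start with {s1, s5}.
From s1 via lambda: add s8.
From s5 via lambda: add s4.
From s4 via lambda: add s7.
From s7 via lambda: add s2.
From s2 via lambda: add s0.
lambda-closure = {s0, s1, s2, s4, s5, s7, s8}, which has 7 states.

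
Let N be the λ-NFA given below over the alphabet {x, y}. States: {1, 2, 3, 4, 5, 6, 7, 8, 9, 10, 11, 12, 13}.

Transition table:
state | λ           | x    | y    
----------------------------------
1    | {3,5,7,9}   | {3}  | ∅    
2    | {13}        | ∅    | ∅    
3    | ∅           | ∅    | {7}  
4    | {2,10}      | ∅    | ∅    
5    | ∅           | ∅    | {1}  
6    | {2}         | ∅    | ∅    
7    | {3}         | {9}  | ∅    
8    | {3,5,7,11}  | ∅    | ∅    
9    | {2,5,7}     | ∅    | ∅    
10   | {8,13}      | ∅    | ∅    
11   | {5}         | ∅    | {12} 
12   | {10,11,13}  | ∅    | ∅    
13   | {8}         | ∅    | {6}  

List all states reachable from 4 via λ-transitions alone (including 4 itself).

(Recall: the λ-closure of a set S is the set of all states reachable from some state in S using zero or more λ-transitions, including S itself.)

{2, 3, 4, 5, 7, 8, 10, 11, 13}

Start with {4}.
From 4 via λ: add 2, 10.
From 2 via λ: add 13.
From 10 via λ: add 8.
From 8 via λ: add 3, 5, 7, 11.
No new states can be added; the closed set is {2, 3, 4, 5, 7, 8, 10, 11, 13}.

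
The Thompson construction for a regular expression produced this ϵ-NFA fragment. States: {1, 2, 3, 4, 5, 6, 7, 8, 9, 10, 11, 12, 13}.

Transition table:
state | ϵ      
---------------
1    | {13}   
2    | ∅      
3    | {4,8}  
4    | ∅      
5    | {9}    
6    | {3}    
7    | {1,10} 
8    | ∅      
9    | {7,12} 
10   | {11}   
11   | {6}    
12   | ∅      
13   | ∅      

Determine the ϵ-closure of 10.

Start with {10}.
From 10 via ϵ: add 11.
From 11 via ϵ: add 6.
From 6 via ϵ: add 3.
From 3 via ϵ: add 4, 8.
No new states can be added; the closed set is {3, 4, 6, 8, 10, 11}.

{3, 4, 6, 8, 10, 11}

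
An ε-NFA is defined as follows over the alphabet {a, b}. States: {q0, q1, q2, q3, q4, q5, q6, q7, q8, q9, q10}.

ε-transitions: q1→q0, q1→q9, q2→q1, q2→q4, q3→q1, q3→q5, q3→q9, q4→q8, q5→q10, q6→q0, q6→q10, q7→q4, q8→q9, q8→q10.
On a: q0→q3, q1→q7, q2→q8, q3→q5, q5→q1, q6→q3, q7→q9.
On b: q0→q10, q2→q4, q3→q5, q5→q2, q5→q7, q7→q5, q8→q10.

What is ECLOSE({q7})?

Start with {q7}.
From q7 via ε: add q4.
From q4 via ε: add q8.
From q8 via ε: add q9, q10.
No new states can be added; the closed set is {q4, q7, q8, q9, q10}.

{q4, q7, q8, q9, q10}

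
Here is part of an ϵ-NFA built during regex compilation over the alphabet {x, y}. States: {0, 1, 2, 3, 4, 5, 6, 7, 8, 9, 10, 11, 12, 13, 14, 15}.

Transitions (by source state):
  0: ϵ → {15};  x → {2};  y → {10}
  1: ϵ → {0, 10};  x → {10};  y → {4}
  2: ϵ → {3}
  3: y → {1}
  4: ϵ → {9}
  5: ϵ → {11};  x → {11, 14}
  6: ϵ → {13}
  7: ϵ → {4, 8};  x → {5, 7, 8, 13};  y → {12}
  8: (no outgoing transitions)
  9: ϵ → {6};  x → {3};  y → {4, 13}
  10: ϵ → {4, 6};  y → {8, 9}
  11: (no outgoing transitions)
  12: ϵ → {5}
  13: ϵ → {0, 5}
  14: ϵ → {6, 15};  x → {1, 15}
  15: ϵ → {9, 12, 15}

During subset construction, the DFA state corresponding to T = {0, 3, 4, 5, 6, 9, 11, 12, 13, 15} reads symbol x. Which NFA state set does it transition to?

{0, 2, 3, 5, 6, 9, 11, 12, 13, 14, 15}

0 on x → {2}.
5 on x → {11, 14}.
9 on x → {3}.
No x-transition from 3, 4, 6, 11, 12, 13, 15.
Union after reading x: {2, 3, 11, 14}.
Now take the ϵ-closure:
From 14 via ϵ: add 6, 15.
From 6 via ϵ: add 13.
From 15 via ϵ: add 9, 12.
From 12 via ϵ: add 5.
From 13 via ϵ: add 0.
No new states can be added; the closed set is {0, 2, 3, 5, 6, 9, 11, 12, 13, 14, 15}.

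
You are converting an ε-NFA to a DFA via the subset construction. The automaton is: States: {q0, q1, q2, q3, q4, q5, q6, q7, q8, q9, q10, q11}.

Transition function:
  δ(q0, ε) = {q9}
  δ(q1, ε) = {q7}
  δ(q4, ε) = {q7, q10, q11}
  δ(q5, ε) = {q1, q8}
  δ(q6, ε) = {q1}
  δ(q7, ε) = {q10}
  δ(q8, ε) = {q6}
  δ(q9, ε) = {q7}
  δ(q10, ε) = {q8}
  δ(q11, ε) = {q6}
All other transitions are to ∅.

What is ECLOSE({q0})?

{q0, q1, q6, q7, q8, q9, q10}

Start with {q0}.
From q0 via ε: add q9.
From q9 via ε: add q7.
From q7 via ε: add q10.
From q10 via ε: add q8.
From q8 via ε: add q6.
From q6 via ε: add q1.
No new states can be added; the closed set is {q0, q1, q6, q7, q8, q9, q10}.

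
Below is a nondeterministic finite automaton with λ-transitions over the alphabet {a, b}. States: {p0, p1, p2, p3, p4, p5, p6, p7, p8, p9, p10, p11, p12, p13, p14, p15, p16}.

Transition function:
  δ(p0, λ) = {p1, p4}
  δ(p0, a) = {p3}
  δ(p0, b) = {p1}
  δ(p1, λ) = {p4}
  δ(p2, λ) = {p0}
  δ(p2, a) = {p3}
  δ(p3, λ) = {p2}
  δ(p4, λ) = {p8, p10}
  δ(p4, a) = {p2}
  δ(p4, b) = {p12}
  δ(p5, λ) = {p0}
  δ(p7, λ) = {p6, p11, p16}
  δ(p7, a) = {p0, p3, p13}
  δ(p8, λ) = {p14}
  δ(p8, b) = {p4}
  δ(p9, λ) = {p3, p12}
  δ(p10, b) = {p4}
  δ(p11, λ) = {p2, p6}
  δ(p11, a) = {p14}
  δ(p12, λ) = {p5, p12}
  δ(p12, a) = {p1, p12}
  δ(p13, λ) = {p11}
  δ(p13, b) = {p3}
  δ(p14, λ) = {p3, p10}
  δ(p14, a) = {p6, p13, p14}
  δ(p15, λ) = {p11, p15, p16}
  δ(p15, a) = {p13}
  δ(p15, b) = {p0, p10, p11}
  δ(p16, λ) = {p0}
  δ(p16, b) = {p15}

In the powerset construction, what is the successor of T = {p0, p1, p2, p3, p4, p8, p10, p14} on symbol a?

{p0, p1, p2, p3, p4, p6, p8, p10, p11, p13, p14}

p0 on a → {p3}.
p2 on a → {p3}.
p4 on a → {p2}.
p14 on a → {p6, p13, p14}.
No a-transition from p1, p3, p8, p10.
Union after reading a: {p2, p3, p6, p13, p14}.
Now take the λ-closure:
From p2 via λ: add p0.
From p13 via λ: add p11.
From p14 via λ: add p10.
From p0 via λ: add p1, p4.
From p4 via λ: add p8.
No new states can be added; the closed set is {p0, p1, p2, p3, p4, p6, p8, p10, p11, p13, p14}.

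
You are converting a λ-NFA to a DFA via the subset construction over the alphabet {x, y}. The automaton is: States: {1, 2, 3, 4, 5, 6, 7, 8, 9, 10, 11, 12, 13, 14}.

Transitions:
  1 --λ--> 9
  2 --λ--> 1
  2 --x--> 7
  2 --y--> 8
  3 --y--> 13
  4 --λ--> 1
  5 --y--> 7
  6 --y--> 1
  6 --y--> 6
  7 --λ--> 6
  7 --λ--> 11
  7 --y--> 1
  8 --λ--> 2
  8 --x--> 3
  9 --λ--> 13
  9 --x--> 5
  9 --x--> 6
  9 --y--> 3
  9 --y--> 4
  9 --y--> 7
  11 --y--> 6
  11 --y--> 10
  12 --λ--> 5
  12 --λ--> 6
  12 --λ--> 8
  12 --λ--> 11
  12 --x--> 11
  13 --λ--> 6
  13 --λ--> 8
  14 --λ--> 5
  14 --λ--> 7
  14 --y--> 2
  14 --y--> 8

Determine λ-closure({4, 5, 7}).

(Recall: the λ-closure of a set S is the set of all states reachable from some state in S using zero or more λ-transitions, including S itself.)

Start with {4, 5, 7}.
From 4 via λ: add 1.
From 7 via λ: add 6, 11.
From 1 via λ: add 9.
From 9 via λ: add 13.
From 13 via λ: add 8.
From 8 via λ: add 2.
No new states can be added; the closed set is {1, 2, 4, 5, 6, 7, 8, 9, 11, 13}.

{1, 2, 4, 5, 6, 7, 8, 9, 11, 13}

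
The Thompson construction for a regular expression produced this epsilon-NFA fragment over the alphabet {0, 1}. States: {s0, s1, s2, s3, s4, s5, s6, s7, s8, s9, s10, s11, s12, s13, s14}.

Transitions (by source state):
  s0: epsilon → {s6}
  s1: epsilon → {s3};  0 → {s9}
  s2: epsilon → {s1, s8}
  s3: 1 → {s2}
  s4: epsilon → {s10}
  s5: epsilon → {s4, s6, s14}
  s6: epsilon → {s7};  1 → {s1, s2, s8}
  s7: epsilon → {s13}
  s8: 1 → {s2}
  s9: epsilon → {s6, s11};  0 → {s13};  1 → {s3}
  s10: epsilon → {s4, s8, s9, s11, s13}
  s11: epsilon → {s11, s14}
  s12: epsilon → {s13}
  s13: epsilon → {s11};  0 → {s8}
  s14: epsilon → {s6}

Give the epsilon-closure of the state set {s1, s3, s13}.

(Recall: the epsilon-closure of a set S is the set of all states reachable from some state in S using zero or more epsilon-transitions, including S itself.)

{s1, s3, s6, s7, s11, s13, s14}

Start with {s1, s3, s13}.
From s13 via epsilon: add s11.
From s11 via epsilon: add s14.
From s14 via epsilon: add s6.
From s6 via epsilon: add s7.
No new states can be added; the closed set is {s1, s3, s6, s7, s11, s13, s14}.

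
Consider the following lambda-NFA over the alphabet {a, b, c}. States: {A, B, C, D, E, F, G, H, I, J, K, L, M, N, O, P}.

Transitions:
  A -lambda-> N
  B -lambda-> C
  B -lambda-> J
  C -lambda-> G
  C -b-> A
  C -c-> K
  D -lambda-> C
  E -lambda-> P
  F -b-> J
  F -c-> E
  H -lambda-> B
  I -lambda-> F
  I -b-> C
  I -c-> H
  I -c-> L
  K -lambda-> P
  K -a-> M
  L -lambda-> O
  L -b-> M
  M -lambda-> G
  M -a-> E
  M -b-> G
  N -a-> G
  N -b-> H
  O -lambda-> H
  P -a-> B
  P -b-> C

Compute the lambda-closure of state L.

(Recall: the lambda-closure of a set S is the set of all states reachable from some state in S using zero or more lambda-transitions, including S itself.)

{B, C, G, H, J, L, O}

Start with {L}.
From L via lambda: add O.
From O via lambda: add H.
From H via lambda: add B.
From B via lambda: add C, J.
From C via lambda: add G.
No new states can be added; the closed set is {B, C, G, H, J, L, O}.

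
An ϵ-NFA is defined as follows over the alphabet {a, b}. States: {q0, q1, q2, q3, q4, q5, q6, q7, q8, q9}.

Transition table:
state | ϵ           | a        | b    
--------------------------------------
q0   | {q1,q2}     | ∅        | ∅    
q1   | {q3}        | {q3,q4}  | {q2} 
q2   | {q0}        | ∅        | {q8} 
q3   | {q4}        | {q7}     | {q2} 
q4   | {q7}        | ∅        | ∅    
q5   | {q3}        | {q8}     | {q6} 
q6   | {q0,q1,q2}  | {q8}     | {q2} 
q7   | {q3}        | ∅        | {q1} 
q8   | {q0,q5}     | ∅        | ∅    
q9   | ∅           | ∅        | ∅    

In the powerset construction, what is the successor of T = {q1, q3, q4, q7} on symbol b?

q1 on b → {q2}.
q3 on b → {q2}.
q7 on b → {q1}.
No b-transition from q4.
Union after reading b: {q1, q2}.
Now take the ϵ-closure:
From q1 via ϵ: add q3.
From q2 via ϵ: add q0.
From q3 via ϵ: add q4.
From q4 via ϵ: add q7.
No new states can be added; the closed set is {q0, q1, q2, q3, q4, q7}.

{q0, q1, q2, q3, q4, q7}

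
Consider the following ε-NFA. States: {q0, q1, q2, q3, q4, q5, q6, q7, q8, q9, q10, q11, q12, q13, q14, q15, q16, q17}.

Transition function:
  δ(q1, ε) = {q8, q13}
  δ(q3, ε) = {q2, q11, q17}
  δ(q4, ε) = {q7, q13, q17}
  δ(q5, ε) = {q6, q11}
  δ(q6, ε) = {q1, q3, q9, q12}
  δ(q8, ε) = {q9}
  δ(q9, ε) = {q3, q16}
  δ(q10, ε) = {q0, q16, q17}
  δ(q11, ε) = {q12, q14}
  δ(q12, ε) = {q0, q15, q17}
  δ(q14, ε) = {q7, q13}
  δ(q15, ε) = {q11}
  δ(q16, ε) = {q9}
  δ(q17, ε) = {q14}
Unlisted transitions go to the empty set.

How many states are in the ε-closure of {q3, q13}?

10

Start with {q3, q13}.
From q3 via ε: add q2, q11, q17.
From q11 via ε: add q12, q14.
From q12 via ε: add q0, q15.
From q14 via ε: add q7.
ε-closure = {q0, q2, q3, q7, q11, q12, q13, q14, q15, q17}, which has 10 states.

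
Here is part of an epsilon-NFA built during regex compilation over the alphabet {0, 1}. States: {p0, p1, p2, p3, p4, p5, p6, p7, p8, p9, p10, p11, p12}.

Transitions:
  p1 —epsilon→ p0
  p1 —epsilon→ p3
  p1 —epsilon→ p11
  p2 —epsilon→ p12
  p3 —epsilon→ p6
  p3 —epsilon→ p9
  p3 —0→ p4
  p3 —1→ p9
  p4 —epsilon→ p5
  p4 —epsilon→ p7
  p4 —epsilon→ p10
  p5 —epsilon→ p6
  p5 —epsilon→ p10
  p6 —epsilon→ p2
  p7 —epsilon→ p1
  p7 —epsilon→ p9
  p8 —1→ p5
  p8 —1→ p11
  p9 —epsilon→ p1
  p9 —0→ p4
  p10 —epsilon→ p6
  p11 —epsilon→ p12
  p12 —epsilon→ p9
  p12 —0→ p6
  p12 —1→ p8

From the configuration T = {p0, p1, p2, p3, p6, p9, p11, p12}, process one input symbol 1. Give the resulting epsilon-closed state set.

p3 on 1 → {p9}.
p12 on 1 → {p8}.
No 1-transition from p0, p1, p2, p6, p9, p11.
Union after reading 1: {p8, p9}.
Now take the epsilon-closure:
From p9 via epsilon: add p1.
From p1 via epsilon: add p0, p3, p11.
From p3 via epsilon: add p6.
From p11 via epsilon: add p12.
From p6 via epsilon: add p2.
No new states can be added; the closed set is {p0, p1, p2, p3, p6, p8, p9, p11, p12}.

{p0, p1, p2, p3, p6, p8, p9, p11, p12}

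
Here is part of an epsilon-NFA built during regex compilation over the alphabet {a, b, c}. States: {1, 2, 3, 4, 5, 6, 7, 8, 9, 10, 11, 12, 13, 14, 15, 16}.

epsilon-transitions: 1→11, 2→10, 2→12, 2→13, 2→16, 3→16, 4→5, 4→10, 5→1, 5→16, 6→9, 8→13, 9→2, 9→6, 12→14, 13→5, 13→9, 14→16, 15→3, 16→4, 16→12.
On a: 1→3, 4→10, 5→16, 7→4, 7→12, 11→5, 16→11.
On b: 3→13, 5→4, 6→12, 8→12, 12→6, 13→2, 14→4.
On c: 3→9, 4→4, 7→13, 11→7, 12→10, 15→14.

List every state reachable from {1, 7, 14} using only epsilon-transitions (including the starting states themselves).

Start with {1, 7, 14}.
From 1 via epsilon: add 11.
From 14 via epsilon: add 16.
From 16 via epsilon: add 4, 12.
From 4 via epsilon: add 5, 10.
No new states can be added; the closed set is {1, 4, 5, 7, 10, 11, 12, 14, 16}.

{1, 4, 5, 7, 10, 11, 12, 14, 16}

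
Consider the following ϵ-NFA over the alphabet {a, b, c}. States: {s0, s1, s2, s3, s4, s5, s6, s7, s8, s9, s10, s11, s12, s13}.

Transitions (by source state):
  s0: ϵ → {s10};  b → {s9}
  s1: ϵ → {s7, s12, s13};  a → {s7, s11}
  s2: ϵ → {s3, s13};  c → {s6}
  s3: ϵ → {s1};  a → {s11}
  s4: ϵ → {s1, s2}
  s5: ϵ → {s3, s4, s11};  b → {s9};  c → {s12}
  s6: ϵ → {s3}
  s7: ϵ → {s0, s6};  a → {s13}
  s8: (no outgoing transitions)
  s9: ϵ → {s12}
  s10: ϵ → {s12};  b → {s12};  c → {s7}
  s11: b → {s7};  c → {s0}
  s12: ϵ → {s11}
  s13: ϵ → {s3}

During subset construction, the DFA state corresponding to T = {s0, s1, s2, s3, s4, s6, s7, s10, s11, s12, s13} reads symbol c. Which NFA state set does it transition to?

{s0, s1, s3, s6, s7, s10, s11, s12, s13}

s2 on c → {s6}.
s10 on c → {s7}.
s11 on c → {s0}.
No c-transition from s0, s1, s3, s4, s6, s7, s12, s13.
Union after reading c: {s0, s6, s7}.
Now take the ϵ-closure:
From s0 via ϵ: add s10.
From s6 via ϵ: add s3.
From s3 via ϵ: add s1.
From s10 via ϵ: add s12.
From s1 via ϵ: add s13.
From s12 via ϵ: add s11.
No new states can be added; the closed set is {s0, s1, s3, s6, s7, s10, s11, s12, s13}.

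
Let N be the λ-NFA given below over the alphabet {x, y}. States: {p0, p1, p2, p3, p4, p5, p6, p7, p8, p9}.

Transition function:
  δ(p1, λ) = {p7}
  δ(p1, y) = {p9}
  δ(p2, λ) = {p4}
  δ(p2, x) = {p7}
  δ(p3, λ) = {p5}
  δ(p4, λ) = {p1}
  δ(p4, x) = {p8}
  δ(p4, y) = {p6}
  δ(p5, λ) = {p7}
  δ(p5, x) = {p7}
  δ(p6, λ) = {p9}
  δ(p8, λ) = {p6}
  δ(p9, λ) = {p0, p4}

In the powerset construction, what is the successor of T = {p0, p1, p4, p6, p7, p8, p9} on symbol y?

{p0, p1, p4, p6, p7, p9}

p1 on y → {p9}.
p4 on y → {p6}.
No y-transition from p0, p6, p7, p8, p9.
Union after reading y: {p6, p9}.
Now take the λ-closure:
From p9 via λ: add p0, p4.
From p4 via λ: add p1.
From p1 via λ: add p7.
No new states can be added; the closed set is {p0, p1, p4, p6, p7, p9}.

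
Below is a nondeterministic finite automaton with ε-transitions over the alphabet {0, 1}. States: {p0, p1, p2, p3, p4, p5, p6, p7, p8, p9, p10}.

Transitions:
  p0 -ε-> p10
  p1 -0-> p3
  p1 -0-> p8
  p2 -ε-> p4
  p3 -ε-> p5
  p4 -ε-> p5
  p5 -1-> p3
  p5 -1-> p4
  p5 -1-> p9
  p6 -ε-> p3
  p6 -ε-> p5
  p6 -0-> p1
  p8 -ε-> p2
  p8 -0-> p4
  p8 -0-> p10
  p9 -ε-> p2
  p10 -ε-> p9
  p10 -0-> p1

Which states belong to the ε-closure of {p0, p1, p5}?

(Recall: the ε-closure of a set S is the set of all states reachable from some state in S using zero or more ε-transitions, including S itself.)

{p0, p1, p2, p4, p5, p9, p10}

Start with {p0, p1, p5}.
From p0 via ε: add p10.
From p10 via ε: add p9.
From p9 via ε: add p2.
From p2 via ε: add p4.
No new states can be added; the closed set is {p0, p1, p2, p4, p5, p9, p10}.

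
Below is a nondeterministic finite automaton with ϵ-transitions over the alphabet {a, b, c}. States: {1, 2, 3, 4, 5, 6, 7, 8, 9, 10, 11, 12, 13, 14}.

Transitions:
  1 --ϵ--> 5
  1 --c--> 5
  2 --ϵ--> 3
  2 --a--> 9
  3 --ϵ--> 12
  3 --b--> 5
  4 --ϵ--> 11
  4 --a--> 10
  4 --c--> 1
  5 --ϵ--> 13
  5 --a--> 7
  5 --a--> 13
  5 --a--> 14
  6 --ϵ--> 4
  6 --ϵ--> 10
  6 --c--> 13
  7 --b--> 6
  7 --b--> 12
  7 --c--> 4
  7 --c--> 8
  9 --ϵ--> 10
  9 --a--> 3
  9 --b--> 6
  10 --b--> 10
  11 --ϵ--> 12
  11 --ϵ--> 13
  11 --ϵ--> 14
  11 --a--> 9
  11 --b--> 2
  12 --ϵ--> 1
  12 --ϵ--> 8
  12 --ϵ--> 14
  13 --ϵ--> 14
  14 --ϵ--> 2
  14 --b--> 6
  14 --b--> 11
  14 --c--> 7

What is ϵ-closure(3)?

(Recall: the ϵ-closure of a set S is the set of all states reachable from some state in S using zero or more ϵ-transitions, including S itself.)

{1, 2, 3, 5, 8, 12, 13, 14}

Start with {3}.
From 3 via ϵ: add 12.
From 12 via ϵ: add 1, 8, 14.
From 1 via ϵ: add 5.
From 14 via ϵ: add 2.
From 5 via ϵ: add 13.
No new states can be added; the closed set is {1, 2, 3, 5, 8, 12, 13, 14}.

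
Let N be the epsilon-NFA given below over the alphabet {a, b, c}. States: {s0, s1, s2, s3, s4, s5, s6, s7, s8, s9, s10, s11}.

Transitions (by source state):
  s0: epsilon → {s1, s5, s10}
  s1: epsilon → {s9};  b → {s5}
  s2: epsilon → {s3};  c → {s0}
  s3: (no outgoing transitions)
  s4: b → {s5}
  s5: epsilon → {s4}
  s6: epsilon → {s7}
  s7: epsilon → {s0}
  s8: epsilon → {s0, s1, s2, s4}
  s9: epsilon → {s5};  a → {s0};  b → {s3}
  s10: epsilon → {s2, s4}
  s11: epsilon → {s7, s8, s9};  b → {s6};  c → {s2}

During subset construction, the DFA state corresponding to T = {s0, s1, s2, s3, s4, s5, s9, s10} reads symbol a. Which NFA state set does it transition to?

{s0, s1, s2, s3, s4, s5, s9, s10}

s9 on a → {s0}.
No a-transition from s0, s1, s2, s3, s4, s5, s10.
Union after reading a: {s0}.
Now take the epsilon-closure:
From s0 via epsilon: add s1, s5, s10.
From s1 via epsilon: add s9.
From s5 via epsilon: add s4.
From s10 via epsilon: add s2.
From s2 via epsilon: add s3.
No new states can be added; the closed set is {s0, s1, s2, s3, s4, s5, s9, s10}.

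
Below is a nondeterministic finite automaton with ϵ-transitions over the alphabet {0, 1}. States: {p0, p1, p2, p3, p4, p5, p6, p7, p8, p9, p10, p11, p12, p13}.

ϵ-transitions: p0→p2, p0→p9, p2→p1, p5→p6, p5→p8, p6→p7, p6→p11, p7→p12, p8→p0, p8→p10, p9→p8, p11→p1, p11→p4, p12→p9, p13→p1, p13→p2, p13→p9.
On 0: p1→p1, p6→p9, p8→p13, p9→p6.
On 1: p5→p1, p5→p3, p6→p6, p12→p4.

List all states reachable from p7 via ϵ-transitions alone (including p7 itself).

Start with {p7}.
From p7 via ϵ: add p12.
From p12 via ϵ: add p9.
From p9 via ϵ: add p8.
From p8 via ϵ: add p0, p10.
From p0 via ϵ: add p2.
From p2 via ϵ: add p1.
No new states can be added; the closed set is {p0, p1, p2, p7, p8, p9, p10, p12}.

{p0, p1, p2, p7, p8, p9, p10, p12}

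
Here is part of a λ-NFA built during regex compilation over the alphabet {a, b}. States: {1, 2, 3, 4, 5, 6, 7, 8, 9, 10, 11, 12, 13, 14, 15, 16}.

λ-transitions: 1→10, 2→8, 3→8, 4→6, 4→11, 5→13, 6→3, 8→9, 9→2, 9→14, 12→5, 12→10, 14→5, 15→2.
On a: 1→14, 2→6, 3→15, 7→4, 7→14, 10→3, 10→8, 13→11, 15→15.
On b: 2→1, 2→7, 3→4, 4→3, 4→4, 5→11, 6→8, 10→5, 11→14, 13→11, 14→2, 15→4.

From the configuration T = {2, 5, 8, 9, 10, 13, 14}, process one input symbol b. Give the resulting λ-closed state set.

2 on b → {1, 7}.
5 on b → {11}.
10 on b → {5}.
13 on b → {11}.
14 on b → {2}.
No b-transition from 8, 9.
Union after reading b: {1, 2, 5, 7, 11}.
Now take the λ-closure:
From 1 via λ: add 10.
From 2 via λ: add 8.
From 5 via λ: add 13.
From 8 via λ: add 9.
From 9 via λ: add 14.
No new states can be added; the closed set is {1, 2, 5, 7, 8, 9, 10, 11, 13, 14}.

{1, 2, 5, 7, 8, 9, 10, 11, 13, 14}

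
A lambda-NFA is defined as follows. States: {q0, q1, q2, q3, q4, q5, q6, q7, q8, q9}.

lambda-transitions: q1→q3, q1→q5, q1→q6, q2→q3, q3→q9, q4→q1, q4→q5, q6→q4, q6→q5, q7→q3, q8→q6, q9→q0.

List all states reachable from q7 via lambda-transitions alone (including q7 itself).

{q0, q3, q7, q9}

Start with {q7}.
From q7 via lambda: add q3.
From q3 via lambda: add q9.
From q9 via lambda: add q0.
No new states can be added; the closed set is {q0, q3, q7, q9}.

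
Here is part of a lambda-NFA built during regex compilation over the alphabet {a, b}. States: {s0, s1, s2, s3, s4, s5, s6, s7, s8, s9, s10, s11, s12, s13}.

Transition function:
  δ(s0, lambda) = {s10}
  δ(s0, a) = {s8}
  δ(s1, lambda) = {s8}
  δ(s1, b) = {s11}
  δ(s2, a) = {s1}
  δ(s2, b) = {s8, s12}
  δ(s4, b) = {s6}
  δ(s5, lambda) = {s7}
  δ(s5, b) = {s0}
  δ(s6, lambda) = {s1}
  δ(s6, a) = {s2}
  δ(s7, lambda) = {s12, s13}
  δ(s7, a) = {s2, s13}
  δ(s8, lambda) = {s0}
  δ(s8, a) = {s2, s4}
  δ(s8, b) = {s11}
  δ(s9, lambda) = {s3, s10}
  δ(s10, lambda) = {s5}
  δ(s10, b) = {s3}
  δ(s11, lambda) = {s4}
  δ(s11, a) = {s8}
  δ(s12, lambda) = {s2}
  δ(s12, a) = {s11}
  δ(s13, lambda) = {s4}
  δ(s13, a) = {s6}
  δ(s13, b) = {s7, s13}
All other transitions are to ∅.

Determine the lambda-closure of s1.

{s0, s1, s2, s4, s5, s7, s8, s10, s12, s13}

Start with {s1}.
From s1 via lambda: add s8.
From s8 via lambda: add s0.
From s0 via lambda: add s10.
From s10 via lambda: add s5.
From s5 via lambda: add s7.
From s7 via lambda: add s12, s13.
From s12 via lambda: add s2.
From s13 via lambda: add s4.
No new states can be added; the closed set is {s0, s1, s2, s4, s5, s7, s8, s10, s12, s13}.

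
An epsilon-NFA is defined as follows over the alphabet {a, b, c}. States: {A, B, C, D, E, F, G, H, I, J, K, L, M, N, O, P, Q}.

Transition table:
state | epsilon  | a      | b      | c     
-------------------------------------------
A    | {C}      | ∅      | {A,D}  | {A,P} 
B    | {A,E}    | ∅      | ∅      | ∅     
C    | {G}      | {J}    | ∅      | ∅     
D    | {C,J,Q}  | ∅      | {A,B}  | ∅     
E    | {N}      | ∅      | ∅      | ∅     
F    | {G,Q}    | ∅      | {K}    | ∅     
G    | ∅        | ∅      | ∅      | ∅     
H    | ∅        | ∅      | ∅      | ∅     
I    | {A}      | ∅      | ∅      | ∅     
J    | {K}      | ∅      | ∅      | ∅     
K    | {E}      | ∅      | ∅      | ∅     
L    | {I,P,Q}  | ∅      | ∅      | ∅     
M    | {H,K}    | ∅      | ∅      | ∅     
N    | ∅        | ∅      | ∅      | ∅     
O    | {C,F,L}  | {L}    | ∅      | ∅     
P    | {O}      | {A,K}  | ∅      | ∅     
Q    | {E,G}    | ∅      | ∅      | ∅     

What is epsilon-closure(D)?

Start with {D}.
From D via epsilon: add C, J, Q.
From C via epsilon: add G.
From J via epsilon: add K.
From Q via epsilon: add E.
From E via epsilon: add N.
No new states can be added; the closed set is {C, D, E, G, J, K, N, Q}.

{C, D, E, G, J, K, N, Q}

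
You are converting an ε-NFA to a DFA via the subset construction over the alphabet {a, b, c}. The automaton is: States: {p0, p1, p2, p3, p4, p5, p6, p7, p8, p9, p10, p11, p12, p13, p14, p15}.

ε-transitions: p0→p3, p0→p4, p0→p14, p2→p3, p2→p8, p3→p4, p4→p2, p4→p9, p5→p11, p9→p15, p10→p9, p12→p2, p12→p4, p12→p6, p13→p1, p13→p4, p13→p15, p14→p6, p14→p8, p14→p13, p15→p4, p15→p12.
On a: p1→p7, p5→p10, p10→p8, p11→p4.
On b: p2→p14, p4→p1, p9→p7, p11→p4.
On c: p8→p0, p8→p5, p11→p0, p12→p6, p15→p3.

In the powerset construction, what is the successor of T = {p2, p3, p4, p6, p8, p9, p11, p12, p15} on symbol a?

p11 on a → {p4}.
No a-transition from p2, p3, p4, p6, p8, p9, p12, p15.
Union after reading a: {p4}.
Now take the ε-closure:
From p4 via ε: add p2, p9.
From p2 via ε: add p3, p8.
From p9 via ε: add p15.
From p15 via ε: add p12.
From p12 via ε: add p6.
No new states can be added; the closed set is {p2, p3, p4, p6, p8, p9, p12, p15}.

{p2, p3, p4, p6, p8, p9, p12, p15}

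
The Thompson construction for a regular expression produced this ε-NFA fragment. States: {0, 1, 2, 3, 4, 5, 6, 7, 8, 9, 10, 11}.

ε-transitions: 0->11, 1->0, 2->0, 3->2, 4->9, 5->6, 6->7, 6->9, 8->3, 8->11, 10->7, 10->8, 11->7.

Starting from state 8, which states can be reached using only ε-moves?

Start with {8}.
From 8 via ε: add 3, 11.
From 3 via ε: add 2.
From 11 via ε: add 7.
From 2 via ε: add 0.
No new states can be added; the closed set is {0, 2, 3, 7, 8, 11}.

{0, 2, 3, 7, 8, 11}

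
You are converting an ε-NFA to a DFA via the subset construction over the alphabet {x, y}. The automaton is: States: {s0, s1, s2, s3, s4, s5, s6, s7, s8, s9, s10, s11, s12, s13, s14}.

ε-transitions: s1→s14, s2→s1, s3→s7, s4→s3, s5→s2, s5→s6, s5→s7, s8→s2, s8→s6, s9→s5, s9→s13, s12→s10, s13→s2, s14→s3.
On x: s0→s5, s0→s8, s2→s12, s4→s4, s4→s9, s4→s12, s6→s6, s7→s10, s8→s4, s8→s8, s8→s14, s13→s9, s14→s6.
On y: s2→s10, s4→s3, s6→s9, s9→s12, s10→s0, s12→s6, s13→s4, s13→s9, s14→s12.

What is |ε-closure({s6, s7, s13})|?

Start with {s6, s7, s13}.
From s13 via ε: add s2.
From s2 via ε: add s1.
From s1 via ε: add s14.
From s14 via ε: add s3.
ε-closure = {s1, s2, s3, s6, s7, s13, s14}, which has 7 states.

7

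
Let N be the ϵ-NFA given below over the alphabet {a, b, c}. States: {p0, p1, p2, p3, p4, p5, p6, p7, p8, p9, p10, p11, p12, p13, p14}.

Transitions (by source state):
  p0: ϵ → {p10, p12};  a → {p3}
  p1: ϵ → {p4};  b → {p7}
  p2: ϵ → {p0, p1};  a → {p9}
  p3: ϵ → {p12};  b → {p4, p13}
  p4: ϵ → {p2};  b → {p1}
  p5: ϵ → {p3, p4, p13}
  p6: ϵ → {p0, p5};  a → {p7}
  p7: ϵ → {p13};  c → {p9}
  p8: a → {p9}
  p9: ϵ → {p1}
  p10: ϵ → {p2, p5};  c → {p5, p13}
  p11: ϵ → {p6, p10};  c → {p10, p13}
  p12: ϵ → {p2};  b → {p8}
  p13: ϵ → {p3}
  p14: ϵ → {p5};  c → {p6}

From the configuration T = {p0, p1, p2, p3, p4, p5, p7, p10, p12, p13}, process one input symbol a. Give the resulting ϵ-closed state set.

p0 on a → {p3}.
p2 on a → {p9}.
No a-transition from p1, p3, p4, p5, p7, p10, p12, p13.
Union after reading a: {p3, p9}.
Now take the ϵ-closure:
From p3 via ϵ: add p12.
From p9 via ϵ: add p1.
From p1 via ϵ: add p4.
From p12 via ϵ: add p2.
From p2 via ϵ: add p0.
From p0 via ϵ: add p10.
From p10 via ϵ: add p5.
From p5 via ϵ: add p13.
No new states can be added; the closed set is {p0, p1, p2, p3, p4, p5, p9, p10, p12, p13}.

{p0, p1, p2, p3, p4, p5, p9, p10, p12, p13}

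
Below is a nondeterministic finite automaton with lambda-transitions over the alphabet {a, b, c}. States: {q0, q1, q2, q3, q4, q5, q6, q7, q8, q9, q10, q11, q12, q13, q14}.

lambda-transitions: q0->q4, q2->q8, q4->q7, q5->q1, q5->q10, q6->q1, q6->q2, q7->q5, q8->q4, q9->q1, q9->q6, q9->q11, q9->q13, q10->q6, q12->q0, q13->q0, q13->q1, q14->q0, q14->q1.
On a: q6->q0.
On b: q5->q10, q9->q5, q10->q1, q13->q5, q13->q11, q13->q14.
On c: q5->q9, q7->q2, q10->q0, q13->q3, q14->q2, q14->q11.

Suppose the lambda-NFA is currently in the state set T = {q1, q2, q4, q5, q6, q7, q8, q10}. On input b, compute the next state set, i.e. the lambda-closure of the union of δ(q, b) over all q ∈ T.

{q1, q2, q4, q5, q6, q7, q8, q10}

q5 on b → {q10}.
q10 on b → {q1}.
No b-transition from q1, q2, q4, q6, q7, q8.
Union after reading b: {q1, q10}.
Now take the lambda-closure:
From q10 via lambda: add q6.
From q6 via lambda: add q2.
From q2 via lambda: add q8.
From q8 via lambda: add q4.
From q4 via lambda: add q7.
From q7 via lambda: add q5.
No new states can be added; the closed set is {q1, q2, q4, q5, q6, q7, q8, q10}.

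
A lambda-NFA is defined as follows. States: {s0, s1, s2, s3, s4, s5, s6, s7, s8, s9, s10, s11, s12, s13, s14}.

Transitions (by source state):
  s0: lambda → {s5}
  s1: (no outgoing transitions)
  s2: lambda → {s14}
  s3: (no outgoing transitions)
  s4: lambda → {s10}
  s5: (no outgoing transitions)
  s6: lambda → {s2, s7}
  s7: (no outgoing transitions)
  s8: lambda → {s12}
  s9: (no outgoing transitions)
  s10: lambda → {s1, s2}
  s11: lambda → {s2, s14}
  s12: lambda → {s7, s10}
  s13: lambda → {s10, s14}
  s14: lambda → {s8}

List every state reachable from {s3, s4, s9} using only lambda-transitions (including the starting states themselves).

Start with {s3, s4, s9}.
From s4 via lambda: add s10.
From s10 via lambda: add s1, s2.
From s2 via lambda: add s14.
From s14 via lambda: add s8.
From s8 via lambda: add s12.
From s12 via lambda: add s7.
No new states can be added; the closed set is {s1, s2, s3, s4, s7, s8, s9, s10, s12, s14}.

{s1, s2, s3, s4, s7, s8, s9, s10, s12, s14}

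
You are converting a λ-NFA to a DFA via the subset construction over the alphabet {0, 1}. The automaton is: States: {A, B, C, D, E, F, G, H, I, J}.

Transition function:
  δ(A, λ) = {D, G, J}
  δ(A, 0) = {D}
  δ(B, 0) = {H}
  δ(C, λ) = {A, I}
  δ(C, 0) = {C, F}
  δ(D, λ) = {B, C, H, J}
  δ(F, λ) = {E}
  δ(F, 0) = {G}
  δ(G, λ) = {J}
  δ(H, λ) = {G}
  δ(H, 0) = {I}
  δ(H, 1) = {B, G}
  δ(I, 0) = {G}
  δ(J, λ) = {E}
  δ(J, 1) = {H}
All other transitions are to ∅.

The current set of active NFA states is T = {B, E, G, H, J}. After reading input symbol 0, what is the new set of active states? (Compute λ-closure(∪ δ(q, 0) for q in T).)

{E, G, H, I, J}

B on 0 → {H}.
H on 0 → {I}.
No 0-transition from E, G, J.
Union after reading 0: {H, I}.
Now take the λ-closure:
From H via λ: add G.
From G via λ: add J.
From J via λ: add E.
No new states can be added; the closed set is {E, G, H, I, J}.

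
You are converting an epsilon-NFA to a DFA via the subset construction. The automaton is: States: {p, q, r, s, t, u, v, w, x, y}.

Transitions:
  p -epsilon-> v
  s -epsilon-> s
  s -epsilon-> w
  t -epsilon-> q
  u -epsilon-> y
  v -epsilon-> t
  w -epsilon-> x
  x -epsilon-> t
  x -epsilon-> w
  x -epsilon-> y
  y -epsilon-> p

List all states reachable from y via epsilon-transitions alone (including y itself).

{p, q, t, v, y}

Start with {y}.
From y via epsilon: add p.
From p via epsilon: add v.
From v via epsilon: add t.
From t via epsilon: add q.
No new states can be added; the closed set is {p, q, t, v, y}.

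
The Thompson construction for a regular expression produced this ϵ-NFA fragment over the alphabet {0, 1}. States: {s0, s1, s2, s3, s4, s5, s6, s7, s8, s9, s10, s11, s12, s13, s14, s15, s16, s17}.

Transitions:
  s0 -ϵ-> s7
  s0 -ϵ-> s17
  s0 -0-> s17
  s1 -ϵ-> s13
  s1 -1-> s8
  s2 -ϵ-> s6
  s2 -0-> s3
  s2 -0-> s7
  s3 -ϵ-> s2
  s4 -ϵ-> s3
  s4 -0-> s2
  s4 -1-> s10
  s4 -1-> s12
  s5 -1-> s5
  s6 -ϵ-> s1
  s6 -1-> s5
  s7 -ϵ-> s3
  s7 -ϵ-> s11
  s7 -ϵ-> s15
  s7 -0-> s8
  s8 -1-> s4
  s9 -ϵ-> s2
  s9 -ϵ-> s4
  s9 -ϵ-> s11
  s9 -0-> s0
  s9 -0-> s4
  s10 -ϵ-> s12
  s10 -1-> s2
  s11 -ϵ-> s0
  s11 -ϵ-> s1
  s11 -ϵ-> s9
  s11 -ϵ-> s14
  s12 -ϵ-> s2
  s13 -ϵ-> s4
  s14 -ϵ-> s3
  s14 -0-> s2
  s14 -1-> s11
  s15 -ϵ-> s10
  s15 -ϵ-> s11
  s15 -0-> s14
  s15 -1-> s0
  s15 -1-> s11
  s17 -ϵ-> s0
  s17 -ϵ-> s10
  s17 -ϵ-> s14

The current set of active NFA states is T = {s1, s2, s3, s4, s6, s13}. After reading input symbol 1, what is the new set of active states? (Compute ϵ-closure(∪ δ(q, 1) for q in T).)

{s1, s2, s3, s4, s5, s6, s8, s10, s12, s13}

s1 on 1 → {s8}.
s4 on 1 → {s10, s12}.
s6 on 1 → {s5}.
No 1-transition from s2, s3, s13.
Union after reading 1: {s5, s8, s10, s12}.
Now take the ϵ-closure:
From s12 via ϵ: add s2.
From s2 via ϵ: add s6.
From s6 via ϵ: add s1.
From s1 via ϵ: add s13.
From s13 via ϵ: add s4.
From s4 via ϵ: add s3.
No new states can be added; the closed set is {s1, s2, s3, s4, s5, s6, s8, s10, s12, s13}.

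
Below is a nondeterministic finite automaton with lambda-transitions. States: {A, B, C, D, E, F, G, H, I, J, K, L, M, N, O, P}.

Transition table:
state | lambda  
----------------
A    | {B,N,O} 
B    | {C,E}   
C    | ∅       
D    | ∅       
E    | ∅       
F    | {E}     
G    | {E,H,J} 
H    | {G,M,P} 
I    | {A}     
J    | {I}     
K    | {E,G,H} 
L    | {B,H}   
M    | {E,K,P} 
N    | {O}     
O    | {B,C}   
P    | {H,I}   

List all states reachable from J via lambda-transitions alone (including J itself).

{A, B, C, E, I, J, N, O}

Start with {J}.
From J via lambda: add I.
From I via lambda: add A.
From A via lambda: add B, N, O.
From B via lambda: add C, E.
No new states can be added; the closed set is {A, B, C, E, I, J, N, O}.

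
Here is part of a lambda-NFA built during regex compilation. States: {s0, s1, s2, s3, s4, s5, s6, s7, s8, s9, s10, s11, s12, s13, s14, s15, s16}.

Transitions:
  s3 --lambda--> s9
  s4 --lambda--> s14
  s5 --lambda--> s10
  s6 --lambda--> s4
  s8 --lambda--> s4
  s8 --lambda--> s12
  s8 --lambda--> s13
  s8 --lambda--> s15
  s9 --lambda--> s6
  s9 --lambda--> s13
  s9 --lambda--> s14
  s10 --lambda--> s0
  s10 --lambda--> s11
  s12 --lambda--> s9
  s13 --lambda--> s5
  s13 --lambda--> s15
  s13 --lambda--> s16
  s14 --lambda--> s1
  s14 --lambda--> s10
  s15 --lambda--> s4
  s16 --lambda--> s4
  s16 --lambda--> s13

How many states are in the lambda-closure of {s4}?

6

Start with {s4}.
From s4 via lambda: add s14.
From s14 via lambda: add s1, s10.
From s10 via lambda: add s0, s11.
lambda-closure = {s0, s1, s4, s10, s11, s14}, which has 6 states.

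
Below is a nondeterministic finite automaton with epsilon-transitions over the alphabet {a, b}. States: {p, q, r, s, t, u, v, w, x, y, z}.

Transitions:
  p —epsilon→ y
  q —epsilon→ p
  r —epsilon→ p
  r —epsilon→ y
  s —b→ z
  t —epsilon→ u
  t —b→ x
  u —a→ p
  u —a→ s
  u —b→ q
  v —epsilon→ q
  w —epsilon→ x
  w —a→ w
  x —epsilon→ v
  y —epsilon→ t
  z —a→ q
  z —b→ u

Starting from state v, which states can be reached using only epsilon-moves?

{p, q, t, u, v, y}

Start with {v}.
From v via epsilon: add q.
From q via epsilon: add p.
From p via epsilon: add y.
From y via epsilon: add t.
From t via epsilon: add u.
No new states can be added; the closed set is {p, q, t, u, v, y}.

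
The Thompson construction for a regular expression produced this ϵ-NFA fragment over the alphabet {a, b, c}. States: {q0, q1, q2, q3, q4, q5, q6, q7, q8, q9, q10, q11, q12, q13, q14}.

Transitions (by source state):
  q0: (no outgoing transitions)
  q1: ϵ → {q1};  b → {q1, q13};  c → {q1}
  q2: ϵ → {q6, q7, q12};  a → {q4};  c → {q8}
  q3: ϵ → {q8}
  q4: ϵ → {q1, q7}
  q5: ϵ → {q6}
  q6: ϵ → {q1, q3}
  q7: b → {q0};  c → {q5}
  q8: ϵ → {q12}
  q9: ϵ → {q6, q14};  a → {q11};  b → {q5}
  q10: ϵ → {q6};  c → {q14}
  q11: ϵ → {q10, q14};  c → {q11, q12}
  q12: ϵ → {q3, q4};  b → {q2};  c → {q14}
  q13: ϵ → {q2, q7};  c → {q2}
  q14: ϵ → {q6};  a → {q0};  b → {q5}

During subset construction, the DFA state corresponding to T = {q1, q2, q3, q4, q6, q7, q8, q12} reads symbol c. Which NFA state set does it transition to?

q1 on c → {q1}.
q2 on c → {q8}.
q7 on c → {q5}.
q12 on c → {q14}.
No c-transition from q3, q4, q6, q8.
Union after reading c: {q1, q5, q8, q14}.
Now take the ϵ-closure:
From q5 via ϵ: add q6.
From q8 via ϵ: add q12.
From q6 via ϵ: add q3.
From q12 via ϵ: add q4.
From q4 via ϵ: add q7.
No new states can be added; the closed set is {q1, q3, q4, q5, q6, q7, q8, q12, q14}.

{q1, q3, q4, q5, q6, q7, q8, q12, q14}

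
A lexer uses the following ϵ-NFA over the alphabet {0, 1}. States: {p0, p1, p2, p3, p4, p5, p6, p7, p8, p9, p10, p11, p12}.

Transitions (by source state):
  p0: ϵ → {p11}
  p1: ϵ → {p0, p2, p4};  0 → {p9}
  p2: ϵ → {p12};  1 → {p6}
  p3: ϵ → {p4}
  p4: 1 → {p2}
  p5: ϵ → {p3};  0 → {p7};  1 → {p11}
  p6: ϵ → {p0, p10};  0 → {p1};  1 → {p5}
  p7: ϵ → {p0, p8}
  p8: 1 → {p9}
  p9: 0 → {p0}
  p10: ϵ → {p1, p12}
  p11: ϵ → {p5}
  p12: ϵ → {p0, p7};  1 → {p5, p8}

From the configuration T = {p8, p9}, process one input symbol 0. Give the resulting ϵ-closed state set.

p9 on 0 → {p0}.
No 0-transition from p8.
Union after reading 0: {p0}.
Now take the ϵ-closure:
From p0 via ϵ: add p11.
From p11 via ϵ: add p5.
From p5 via ϵ: add p3.
From p3 via ϵ: add p4.
No new states can be added; the closed set is {p0, p3, p4, p5, p11}.

{p0, p3, p4, p5, p11}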